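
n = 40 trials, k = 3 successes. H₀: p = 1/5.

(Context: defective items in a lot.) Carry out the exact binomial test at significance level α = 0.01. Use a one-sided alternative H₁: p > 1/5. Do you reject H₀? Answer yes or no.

Exact binomial: n=40, k=3, p₀=1/5=0.2000
P(X≥3) from Σ C(n,i)·p₀^i·(1−p₀)^(n−i)
p-value (one-sided, H₁ greater) = 0.99206
At α=0.01: p ≥ α → fail to reject H₀

reject H₀: no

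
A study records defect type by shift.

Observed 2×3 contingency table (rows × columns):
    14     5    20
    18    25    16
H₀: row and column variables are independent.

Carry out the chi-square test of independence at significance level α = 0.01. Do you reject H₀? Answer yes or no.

reject H₀: yes

Row totals [39, 59], col totals [32, 30, 36], n=98
χ² = (14−12.73)²/12.73 + (5−11.94)²/11.94 + (20−14.33)²/14.33 + (18−19.27)²/19.27 + (25−18.06)²/18.06 + (16−21.67)²/21.67 = 10.6393
df = 2
p-value (upper-tail) = 0.00489
At α=0.01: p < α → reject H₀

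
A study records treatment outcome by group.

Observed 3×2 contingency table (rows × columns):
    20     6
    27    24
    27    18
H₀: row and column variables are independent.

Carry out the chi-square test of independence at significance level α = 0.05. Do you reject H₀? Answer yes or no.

reject H₀: no

Row totals [26, 51, 45], col totals [74, 48], n=122
χ² = (20−15.77)²/15.77 + (6−10.23)²/10.23 + (27−30.93)²/30.93 + (24−20.07)²/20.07 + (27−27.30)²/27.30 + (18−17.70)²/17.70 = 4.1630
df = 2
p-value (upper-tail) = 0.12474
At α=0.05: p ≥ α → fail to reject H₀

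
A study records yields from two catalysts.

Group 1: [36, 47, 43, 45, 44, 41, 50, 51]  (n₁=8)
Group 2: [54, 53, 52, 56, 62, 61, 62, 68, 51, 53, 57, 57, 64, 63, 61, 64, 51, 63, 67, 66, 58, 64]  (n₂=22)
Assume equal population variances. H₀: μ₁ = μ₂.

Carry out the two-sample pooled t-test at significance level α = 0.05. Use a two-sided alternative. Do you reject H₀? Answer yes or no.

x̄₁=44.625, s₁=4.868, n₁=8
x̄₂=59.409, s₂=5.413, n₂=22
s_p² = [7·4.868² + 21·5.413²]/28 = 27.8998
SE = √(s_p²·(1/8+1/22)) = 2.1807
t = (44.625−59.409)/2.1807 = -6.7794
df = 28
p-value (two-sided) = 0.00000
At α=0.05: p < α → reject H₀

reject H₀: yes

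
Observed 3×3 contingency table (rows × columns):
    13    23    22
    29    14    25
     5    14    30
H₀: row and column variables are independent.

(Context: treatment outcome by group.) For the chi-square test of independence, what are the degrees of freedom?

df = (r−1)(c−1) = (3−1)·(3−1) = 4

degrees of freedom = 4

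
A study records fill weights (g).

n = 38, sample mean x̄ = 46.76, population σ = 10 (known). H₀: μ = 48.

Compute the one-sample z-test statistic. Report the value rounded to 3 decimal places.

test statistic = -0.764

SE = σ/√n = 10/√38 = 1.6222
z = (x̄−μ₀)/SE = (46.76−48)/1.6222 = -0.7644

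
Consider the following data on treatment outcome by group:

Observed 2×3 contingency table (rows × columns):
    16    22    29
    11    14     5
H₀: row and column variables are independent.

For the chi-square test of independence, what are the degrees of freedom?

degrees of freedom = 2

df = (r−1)(c−1) = (2−1)·(3−1) = 2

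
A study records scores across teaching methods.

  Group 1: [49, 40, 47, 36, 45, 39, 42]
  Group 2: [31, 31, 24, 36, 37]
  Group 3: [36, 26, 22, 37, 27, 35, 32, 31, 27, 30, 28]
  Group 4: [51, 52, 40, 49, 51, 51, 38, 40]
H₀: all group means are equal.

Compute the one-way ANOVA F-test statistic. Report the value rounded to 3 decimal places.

test statistic = 20.281

Group means [42.57, 31.80, 30.09, 46.50], grand mean 37.419
SSB = Σnᵢ(x̄ᵢ−x̄)² = 1594.125; SSW = ΣΣ(x−x̄ᵢ)² = 707.423
MSB = 1594.125/3 = 531.3750; MSW = 707.423/27 = 26.2009
F = MSB/MSW = 20.2808
df = (3, 27)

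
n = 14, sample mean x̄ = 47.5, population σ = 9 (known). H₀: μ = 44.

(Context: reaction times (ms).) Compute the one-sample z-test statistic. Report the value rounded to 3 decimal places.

SE = σ/√n = 9/√14 = 2.4054
z = (x̄−μ₀)/SE = (47.5−44)/2.4054 = 1.4551

test statistic = 1.455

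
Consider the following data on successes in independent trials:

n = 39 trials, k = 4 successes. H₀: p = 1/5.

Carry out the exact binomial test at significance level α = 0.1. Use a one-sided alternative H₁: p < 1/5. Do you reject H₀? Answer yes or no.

reject H₀: yes

Exact binomial: n=39, k=4, p₀=1/5=0.2000
P(X≤4) from Σ C(n,i)·p₀^i·(1−p₀)^(n−i)
p-value (one-sided, H₁ less) = 0.08659
At α=0.1: p < α → reject H₀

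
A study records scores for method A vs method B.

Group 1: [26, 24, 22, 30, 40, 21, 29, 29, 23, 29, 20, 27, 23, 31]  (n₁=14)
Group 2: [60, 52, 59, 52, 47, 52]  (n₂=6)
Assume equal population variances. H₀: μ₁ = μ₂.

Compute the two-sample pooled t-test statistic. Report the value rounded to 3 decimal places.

test statistic = -10.717

x̄₁=26.714, s₁=5.239, n₁=14
x̄₂=53.667, s₂=4.926, n₂=6
s_p² = [13·5.239² + 5·4.926²]/18 = 26.5661
SE = √(s_p²·(1/14+1/6)) = 2.5150
t = (26.714−53.667)/2.5150 = -10.7166
df = 18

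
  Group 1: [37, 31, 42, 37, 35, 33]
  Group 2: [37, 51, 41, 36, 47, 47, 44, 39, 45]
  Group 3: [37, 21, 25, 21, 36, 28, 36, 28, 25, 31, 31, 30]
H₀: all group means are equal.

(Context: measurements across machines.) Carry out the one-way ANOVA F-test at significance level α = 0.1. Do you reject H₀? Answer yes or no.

reject H₀: yes

Group means [35.83, 43.00, 29.08], grand mean 35.222
SSB = Σnᵢ(x̄ᵢ−x̄)² = 998.917; SSW = ΣΣ(x−x̄ᵢ)² = 611.750
MSB = 998.917/2 = 499.4583; MSW = 611.750/24 = 25.4896
F = MSB/MSW = 19.5946
df = (2, 24)
p-value (upper-tail) = 0.00001
At α=0.1: p < α → reject H₀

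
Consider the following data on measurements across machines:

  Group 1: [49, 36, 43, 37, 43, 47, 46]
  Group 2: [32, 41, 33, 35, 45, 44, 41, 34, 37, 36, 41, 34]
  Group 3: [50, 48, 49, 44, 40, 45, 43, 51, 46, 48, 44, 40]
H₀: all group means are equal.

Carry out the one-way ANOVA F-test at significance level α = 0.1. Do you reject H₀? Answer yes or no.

Group means [43.00, 37.75, 45.67], grand mean 42.000
SSB = Σnᵢ(x̄ᵢ−x̄)² = 385.083; SSW = ΣΣ(x−x̄ᵢ)² = 510.917
MSB = 385.083/2 = 192.5417; MSW = 510.917/28 = 18.2470
F = MSB/MSW = 10.5519
df = (2, 28)
p-value (upper-tail) = 0.00038
At α=0.1: p < α → reject H₀

reject H₀: yes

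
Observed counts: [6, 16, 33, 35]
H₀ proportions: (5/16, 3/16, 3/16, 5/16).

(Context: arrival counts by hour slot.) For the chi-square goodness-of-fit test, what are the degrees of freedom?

degrees of freedom = 3

df = k − 1 = 4 − 1 = 3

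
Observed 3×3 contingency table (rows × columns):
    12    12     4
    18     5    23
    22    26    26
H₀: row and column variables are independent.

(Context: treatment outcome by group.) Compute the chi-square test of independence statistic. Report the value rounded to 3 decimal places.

test statistic = 15.531

Row totals [28, 46, 74], col totals [52, 43, 53], n=148
χ² = (12−9.84)²/9.84 + (12−8.14)²/8.14 + (4−10.03)²/10.03 + (18−16.16)²/16.16 + (5−13.36)²/13.36 + (23−16.47)²/16.47 + (22−26.00)²/26.00 + (26−21.50)²/21.50 + (26−26.50)²/26.50 = 15.5313
df = 4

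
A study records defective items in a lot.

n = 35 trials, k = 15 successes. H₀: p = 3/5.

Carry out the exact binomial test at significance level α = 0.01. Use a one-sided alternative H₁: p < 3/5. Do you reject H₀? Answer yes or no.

Exact binomial: n=35, k=15, p₀=3/5=0.6000
P(X≤15) from Σ C(n,i)·p₀^i·(1−p₀)^(n−i)
p-value (one-sided, H₁ less) = 0.03005
At α=0.01: p ≥ α → fail to reject H₀

reject H₀: no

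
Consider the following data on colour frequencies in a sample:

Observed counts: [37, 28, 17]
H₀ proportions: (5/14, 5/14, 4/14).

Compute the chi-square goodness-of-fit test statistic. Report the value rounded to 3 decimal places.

n = 82; E_i = n·p_i = [29.29, 29.29, 23.43]
χ² = (37−29.29)²/29.29 + (28−29.29)²/29.29 + (17−23.43)²/23.43 = 3.8524
df = 2

test statistic = 3.852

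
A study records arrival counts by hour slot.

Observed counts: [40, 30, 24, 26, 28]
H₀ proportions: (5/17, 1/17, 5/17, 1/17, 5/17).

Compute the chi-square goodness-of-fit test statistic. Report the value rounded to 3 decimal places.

test statistic = 101.027

n = 148; E_i = n·p_i = [43.53, 8.71, 43.53, 8.71, 43.53]
χ² = (40−43.53)²/43.53 + (30−8.71)²/8.71 + (24−43.53)²/43.53 + (26−8.71)²/8.71 + (28−43.53)²/43.53 = 101.0270
df = 4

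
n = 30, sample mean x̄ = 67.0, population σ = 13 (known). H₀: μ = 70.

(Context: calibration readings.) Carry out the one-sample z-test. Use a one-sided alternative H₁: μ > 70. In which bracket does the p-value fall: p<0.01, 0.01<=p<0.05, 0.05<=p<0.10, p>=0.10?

p-value bracket: p>=0.10

SE = σ/√n = 13/√30 = 2.3735
z = (x̄−μ₀)/SE = (67.0−70)/2.3735 = -1.2640
p-value (one-sided, H₁ greater) = 0.89688
→ bracket: p>=0.10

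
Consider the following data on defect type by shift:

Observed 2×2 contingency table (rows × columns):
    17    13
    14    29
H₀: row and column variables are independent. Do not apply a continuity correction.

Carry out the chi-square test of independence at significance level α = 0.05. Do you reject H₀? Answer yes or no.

reject H₀: yes

Row totals [30, 43], col totals [31, 42], n=73
χ² = (17−12.74)²/12.74 + (13−17.26)²/17.26 + (14−18.26)²/18.26 + (29−24.74)²/24.74 = 4.2038
df = 1
p-value (upper-tail) = 0.04033
At α=0.05: p < α → reject H₀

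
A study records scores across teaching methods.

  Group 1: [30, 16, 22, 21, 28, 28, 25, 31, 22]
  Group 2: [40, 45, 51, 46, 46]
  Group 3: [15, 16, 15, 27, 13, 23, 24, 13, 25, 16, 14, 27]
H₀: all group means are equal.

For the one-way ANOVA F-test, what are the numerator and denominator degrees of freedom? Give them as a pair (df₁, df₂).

degrees of freedom = [2, 23]

k = 3 groups, N = 26 total
df = (k−1, N−k) = (3−1, 26−3) = (2, 23)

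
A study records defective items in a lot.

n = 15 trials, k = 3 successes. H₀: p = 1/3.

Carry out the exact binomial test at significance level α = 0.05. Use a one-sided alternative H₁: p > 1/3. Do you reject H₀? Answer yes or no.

reject H₀: no

Exact binomial: n=15, k=3, p₀=1/3=0.3333
P(X≥3) from Σ C(n,i)·p₀^i·(1−p₀)^(n−i)
p-value (one-sided, H₁ greater) = 0.92064
At α=0.05: p ≥ α → fail to reject H₀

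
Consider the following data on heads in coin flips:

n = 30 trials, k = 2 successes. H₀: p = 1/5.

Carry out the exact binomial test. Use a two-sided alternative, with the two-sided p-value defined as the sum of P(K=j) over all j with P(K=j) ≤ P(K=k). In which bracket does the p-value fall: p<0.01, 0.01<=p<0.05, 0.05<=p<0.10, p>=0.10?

p-value bracket: 0.05<=p<0.10

Exact binomial: n=30, k=2, p₀=1/5=0.2000
P(X=j) = C(n,j)·p₀^j·(1−p₀)^(n−j); p = Σ P(X=j) over j with P(X=j) ≤ P(X=2)
p-value (two-sided) = 0.06980
→ bracket: 0.05<=p<0.10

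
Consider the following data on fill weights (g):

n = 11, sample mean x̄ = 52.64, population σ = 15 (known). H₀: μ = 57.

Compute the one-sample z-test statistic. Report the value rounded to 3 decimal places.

test statistic = -0.964

SE = σ/√n = 15/√11 = 4.5227
z = (x̄−μ₀)/SE = (52.64−57)/4.5227 = -0.9640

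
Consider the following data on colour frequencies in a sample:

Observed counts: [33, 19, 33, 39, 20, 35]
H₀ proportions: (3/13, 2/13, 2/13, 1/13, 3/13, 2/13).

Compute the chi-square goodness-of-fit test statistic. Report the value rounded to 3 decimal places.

n = 179; E_i = n·p_i = [41.31, 27.54, 27.54, 13.77, 41.31, 27.54]
χ² = (33−41.31)²/41.31 + (19−27.54)²/27.54 + (33−27.54)²/27.54 + (39−13.77)²/13.77 + (20−41.31)²/41.31 + (35−27.54)²/27.54 = 64.6471
df = 5

test statistic = 64.647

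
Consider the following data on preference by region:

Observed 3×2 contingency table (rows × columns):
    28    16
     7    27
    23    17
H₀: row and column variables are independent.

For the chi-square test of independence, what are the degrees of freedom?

degrees of freedom = 2

df = (r−1)(c−1) = (3−1)·(2−1) = 2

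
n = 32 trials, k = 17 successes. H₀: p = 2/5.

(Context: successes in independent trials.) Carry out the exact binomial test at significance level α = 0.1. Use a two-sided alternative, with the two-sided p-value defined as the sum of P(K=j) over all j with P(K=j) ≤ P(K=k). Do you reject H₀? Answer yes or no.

reject H₀: no

Exact binomial: n=32, k=17, p₀=2/5=0.4000
P(X=j) = C(n,j)·p₀^j·(1−p₀)^(n−j); p = Σ P(X=j) over j with P(X=j) ≤ P(X=17)
p-value (two-sided) = 0.14945
At α=0.1: p ≥ α → fail to reject H₀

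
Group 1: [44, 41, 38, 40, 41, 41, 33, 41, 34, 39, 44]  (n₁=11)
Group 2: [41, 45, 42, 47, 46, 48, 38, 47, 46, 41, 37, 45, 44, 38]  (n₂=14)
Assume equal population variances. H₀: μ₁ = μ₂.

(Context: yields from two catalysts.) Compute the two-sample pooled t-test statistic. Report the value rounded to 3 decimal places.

test statistic = -2.447

x̄₁=39.636, s₁=3.529, n₁=11
x̄₂=43.214, s₂=3.704, n₂=14
s_p² = [10·3.529² + 13·3.704²]/23 = 13.1697
SE = √(s_p²·(1/11+1/14)) = 1.4622
t = (39.636−43.214)/1.4622 = -2.4470
df = 23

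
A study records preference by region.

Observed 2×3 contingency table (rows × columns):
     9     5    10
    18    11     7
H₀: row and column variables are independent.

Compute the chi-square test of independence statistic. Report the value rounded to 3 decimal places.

Row totals [24, 36], col totals [27, 16, 17], n=60
χ² = (9−10.80)²/10.80 + (5−6.40)²/6.40 + (10−6.80)²/6.80 + (18−16.20)²/16.20 + (11−9.60)²/9.60 + (7−10.20)²/10.20 = 3.5202
df = 2

test statistic = 3.520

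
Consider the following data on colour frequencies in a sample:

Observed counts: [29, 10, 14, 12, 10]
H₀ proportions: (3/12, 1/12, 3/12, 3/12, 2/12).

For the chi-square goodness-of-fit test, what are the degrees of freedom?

degrees of freedom = 4

df = k − 1 = 5 − 1 = 4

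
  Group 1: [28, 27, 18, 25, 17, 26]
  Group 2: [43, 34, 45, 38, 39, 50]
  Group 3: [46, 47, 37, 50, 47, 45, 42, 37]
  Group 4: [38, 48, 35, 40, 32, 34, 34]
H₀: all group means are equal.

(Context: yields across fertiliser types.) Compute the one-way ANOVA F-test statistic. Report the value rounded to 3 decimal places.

test statistic = 19.918

Group means [23.50, 41.50, 43.88, 37.29], grand mean 37.111
SSB = Σnᵢ(x̄ᵢ−x̄)² = 1593.363; SSW = ΣΣ(x−x̄ᵢ)² = 613.304
MSB = 1593.363/3 = 531.1210; MSW = 613.304/23 = 26.6654
F = MSB/MSW = 19.9180
df = (3, 23)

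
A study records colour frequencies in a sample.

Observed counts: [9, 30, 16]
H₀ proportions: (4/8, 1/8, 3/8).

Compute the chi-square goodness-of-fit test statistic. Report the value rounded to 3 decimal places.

n = 55; E_i = n·p_i = [27.50, 6.88, 20.62]
χ² = (9−27.50)²/27.50 + (30−6.88)²/6.88 + (16−20.62)²/20.62 = 91.2667
df = 2

test statistic = 91.267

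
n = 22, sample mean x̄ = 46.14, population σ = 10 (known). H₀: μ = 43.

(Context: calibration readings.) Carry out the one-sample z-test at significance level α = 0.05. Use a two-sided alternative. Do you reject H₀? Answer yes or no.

SE = σ/√n = 10/√22 = 2.1320
z = (x̄−μ₀)/SE = (46.14−43)/2.1320 = 1.4728
p-value (two-sided) = 0.14081
At α=0.05: p ≥ α → fail to reject H₀

reject H₀: no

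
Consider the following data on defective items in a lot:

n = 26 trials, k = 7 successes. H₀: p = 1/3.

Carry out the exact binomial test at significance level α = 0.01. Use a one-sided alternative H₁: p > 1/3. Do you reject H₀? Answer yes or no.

reject H₀: no

Exact binomial: n=26, k=7, p₀=1/3=0.3333
P(X≥7) from Σ C(n,i)·p₀^i·(1−p₀)^(n−i)
p-value (one-sided, H₁ greater) = 0.81499
At α=0.01: p ≥ α → fail to reject H₀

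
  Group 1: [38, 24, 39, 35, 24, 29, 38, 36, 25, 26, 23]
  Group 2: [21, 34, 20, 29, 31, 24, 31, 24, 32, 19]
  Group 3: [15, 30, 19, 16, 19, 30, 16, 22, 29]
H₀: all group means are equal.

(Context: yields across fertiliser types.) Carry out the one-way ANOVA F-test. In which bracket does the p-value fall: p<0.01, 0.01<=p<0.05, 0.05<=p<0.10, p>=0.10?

p-value bracket: 0.01<=p<0.05

Group means [30.64, 26.50, 21.78], grand mean 26.600
SSB = Σnᵢ(x̄ᵢ−x̄)² = 388.599; SSW = ΣΣ(x−x̄ᵢ)² = 1018.601
MSB = 388.599/2 = 194.2995; MSW = 1018.601/27 = 37.7260
F = MSB/MSW = 5.1503
df = (2, 27)
p-value (upper-tail) = 0.01274
→ bracket: 0.01<=p<0.05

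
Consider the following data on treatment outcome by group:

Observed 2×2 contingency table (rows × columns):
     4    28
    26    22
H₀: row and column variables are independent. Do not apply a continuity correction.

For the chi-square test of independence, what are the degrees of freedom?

degrees of freedom = 1

df = (r−1)(c−1) = (2−1)·(2−1) = 1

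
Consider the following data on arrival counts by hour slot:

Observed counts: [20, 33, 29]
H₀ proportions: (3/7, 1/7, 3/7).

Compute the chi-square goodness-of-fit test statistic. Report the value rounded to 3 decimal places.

n = 82; E_i = n·p_i = [35.14, 11.71, 35.14]
χ² = (20−35.14)²/35.14 + (33−11.71)²/11.71 + (29−35.14)²/35.14 = 46.2764
df = 2

test statistic = 46.276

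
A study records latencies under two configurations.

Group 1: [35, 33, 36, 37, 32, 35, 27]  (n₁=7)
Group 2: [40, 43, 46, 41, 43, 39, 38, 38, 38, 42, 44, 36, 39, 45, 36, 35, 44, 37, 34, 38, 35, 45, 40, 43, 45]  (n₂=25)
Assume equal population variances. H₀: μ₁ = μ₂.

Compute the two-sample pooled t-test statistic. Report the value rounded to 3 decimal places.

x̄₁=33.571, s₁=3.359, n₁=7
x̄₂=40.160, s₂=3.648, n₂=25
s_p² = [6·3.359² + 24·3.648²]/30 = 12.9025
SE = √(s_p²·(1/7+1/25)) = 1.5360
t = (33.571−40.160)/1.5360 = -4.2894
df = 30

test statistic = -4.289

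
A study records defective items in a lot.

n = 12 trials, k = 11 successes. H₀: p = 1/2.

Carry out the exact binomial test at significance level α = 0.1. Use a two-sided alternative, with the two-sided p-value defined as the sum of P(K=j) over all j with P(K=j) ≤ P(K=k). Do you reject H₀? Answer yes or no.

reject H₀: yes

Exact binomial: n=12, k=11, p₀=1/2=0.5000
P(X=j) = C(n,j)·p₀^j·(1−p₀)^(n−j); p = Σ P(X=j) over j with P(X=j) ≤ P(X=11)
p-value (two-sided) = 0.00635
At α=0.1: p < α → reject H₀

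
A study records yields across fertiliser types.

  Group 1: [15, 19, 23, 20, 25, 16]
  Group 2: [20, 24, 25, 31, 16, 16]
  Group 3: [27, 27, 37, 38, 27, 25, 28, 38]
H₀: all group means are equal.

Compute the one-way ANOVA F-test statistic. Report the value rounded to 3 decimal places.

test statistic = 9.006

Group means [19.67, 22.00, 30.88], grand mean 24.850
SSB = Σnᵢ(x̄ᵢ−x̄)² = 500.342; SSW = ΣΣ(x−x̄ᵢ)² = 472.208
MSB = 500.342/2 = 250.1708; MSW = 472.208/17 = 27.7770
F = MSB/MSW = 9.0064
df = (2, 17)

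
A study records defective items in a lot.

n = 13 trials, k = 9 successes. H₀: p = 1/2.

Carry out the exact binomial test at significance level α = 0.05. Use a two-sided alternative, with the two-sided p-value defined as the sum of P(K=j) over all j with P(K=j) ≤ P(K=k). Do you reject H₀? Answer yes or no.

reject H₀: no

Exact binomial: n=13, k=9, p₀=1/2=0.5000
P(X=j) = C(n,j)·p₀^j·(1−p₀)^(n−j); p = Σ P(X=j) over j with P(X=j) ≤ P(X=9)
p-value (two-sided) = 0.26685
At α=0.05: p ≥ α → fail to reject H₀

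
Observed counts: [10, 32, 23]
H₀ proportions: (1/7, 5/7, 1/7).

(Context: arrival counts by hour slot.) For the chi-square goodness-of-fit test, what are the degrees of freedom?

df = k − 1 = 3 − 1 = 2

degrees of freedom = 2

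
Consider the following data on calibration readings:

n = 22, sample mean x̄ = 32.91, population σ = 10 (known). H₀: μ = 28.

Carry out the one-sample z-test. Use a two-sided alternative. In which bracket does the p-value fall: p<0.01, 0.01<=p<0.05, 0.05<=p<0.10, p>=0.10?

p-value bracket: 0.01<=p<0.05

SE = σ/√n = 10/√22 = 2.1320
z = (x̄−μ₀)/SE = (32.91−28)/2.1320 = 2.3030
p-value (two-sided) = 0.02128
→ bracket: 0.01<=p<0.05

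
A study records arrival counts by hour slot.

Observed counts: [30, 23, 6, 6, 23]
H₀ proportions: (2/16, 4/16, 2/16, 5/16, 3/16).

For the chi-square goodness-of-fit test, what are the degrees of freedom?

df = k − 1 = 5 − 1 = 4

degrees of freedom = 4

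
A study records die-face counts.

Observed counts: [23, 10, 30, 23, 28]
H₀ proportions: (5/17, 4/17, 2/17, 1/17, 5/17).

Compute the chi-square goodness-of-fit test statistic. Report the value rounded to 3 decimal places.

n = 114; E_i = n·p_i = [33.53, 26.82, 13.41, 6.71, 33.53]
χ² = (23−33.53)²/33.53 + (10−26.82)²/26.82 + (30−13.41)²/13.41 + (23−6.71)²/6.71 + (28−33.53)²/33.53 = 74.8789
df = 4

test statistic = 74.879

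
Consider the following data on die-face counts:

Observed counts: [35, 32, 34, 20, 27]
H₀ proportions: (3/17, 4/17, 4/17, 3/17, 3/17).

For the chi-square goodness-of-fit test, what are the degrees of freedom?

degrees of freedom = 4

df = k − 1 = 5 − 1 = 4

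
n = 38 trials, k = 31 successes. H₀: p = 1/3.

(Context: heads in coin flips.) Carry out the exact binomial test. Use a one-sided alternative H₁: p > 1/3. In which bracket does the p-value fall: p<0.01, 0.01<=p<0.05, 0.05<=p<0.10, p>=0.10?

p-value bracket: p<0.01

Exact binomial: n=38, k=31, p₀=1/3=0.3333
P(X≥31) from Σ C(n,i)·p₀^i·(1−p₀)^(n−i)
p-value (one-sided, H₁ greater) = 0.00000
→ bracket: p<0.01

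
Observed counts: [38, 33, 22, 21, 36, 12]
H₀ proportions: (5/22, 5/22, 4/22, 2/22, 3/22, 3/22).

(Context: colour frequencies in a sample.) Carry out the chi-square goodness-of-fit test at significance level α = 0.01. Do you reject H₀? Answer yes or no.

n = 162; E_i = n·p_i = [36.82, 36.82, 29.45, 14.73, 22.09, 22.09]
χ² = (38−36.82)²/36.82 + (33−36.82)²/36.82 + (22−29.45)²/29.45 + (21−14.73)²/14.73 + (36−22.09)²/22.09 + (12−22.09)²/22.09 = 18.3593
df = 5
p-value (upper-tail) = 0.00253
At α=0.01: p < α → reject H₀

reject H₀: yes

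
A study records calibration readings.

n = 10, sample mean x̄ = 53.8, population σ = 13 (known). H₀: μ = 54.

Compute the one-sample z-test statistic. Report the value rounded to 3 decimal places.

test statistic = -0.049

SE = σ/√n = 13/√10 = 4.1110
z = (x̄−μ₀)/SE = (53.8−54)/4.1110 = -0.0487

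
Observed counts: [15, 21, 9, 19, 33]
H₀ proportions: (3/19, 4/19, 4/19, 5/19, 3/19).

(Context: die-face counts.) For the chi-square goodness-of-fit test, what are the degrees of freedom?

df = k − 1 = 5 − 1 = 4

degrees of freedom = 4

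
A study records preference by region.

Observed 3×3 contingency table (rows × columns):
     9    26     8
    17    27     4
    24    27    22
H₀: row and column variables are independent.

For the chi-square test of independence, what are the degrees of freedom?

degrees of freedom = 4

df = (r−1)(c−1) = (3−1)·(3−1) = 4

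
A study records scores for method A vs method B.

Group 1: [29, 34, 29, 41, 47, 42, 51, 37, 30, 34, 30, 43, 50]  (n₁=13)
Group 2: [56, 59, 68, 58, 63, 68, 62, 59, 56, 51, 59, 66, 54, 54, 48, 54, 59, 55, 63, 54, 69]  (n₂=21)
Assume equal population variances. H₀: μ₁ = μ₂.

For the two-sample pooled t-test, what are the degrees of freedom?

df = n₁ + n₂ − 2 = 13 + 21 − 2 = 32

degrees of freedom = 32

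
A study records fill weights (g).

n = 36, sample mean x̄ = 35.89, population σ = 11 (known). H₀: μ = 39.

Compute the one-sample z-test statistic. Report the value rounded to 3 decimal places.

SE = σ/√n = 11/√36 = 1.8333
z = (x̄−μ₀)/SE = (35.89−39)/1.8333 = -1.6964

test statistic = -1.696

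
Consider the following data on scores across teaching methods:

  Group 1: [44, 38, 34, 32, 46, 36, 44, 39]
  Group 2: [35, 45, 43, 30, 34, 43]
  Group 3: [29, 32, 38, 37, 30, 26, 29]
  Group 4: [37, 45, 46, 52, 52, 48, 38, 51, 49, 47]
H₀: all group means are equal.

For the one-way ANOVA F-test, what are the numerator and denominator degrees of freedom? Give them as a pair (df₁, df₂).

degrees of freedom = [3, 27]

k = 4 groups, N = 31 total
df = (k−1, N−k) = (4−1, 31−4) = (3, 27)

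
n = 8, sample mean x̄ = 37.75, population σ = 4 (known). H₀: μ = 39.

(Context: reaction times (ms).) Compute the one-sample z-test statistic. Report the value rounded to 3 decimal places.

test statistic = -0.884

SE = σ/√n = 4/√8 = 1.4142
z = (x̄−μ₀)/SE = (37.75−39)/1.4142 = -0.8839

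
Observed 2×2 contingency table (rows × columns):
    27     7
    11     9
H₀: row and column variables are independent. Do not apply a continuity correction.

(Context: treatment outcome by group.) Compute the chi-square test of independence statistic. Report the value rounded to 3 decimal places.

test statistic = 3.599

Row totals [34, 20], col totals [38, 16], n=54
χ² = (27−23.93)²/23.93 + (7−10.07)²/10.07 + (11−14.07)²/14.07 + (9−5.93)²/5.93 = 3.5991
df = 1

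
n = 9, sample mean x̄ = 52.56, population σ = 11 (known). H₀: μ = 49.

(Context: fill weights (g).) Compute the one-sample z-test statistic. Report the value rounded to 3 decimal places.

test statistic = 0.971

SE = σ/√n = 11/√9 = 3.6667
z = (x̄−μ₀)/SE = (52.56−49)/3.6667 = 0.9709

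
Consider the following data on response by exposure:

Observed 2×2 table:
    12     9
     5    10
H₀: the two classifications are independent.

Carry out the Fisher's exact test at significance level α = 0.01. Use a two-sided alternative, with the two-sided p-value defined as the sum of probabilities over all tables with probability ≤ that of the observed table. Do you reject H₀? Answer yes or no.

reject H₀: no

Margins: r₁=21, r₂=15, c₁=17, c₂=19, n=36
p_obs = C(21,12)·C(15,5)/C(36,17); sum pmf over tables with pmf ≤ p_obs
p-value (two-sided) = 0.19221
At α=0.01: p ≥ α → fail to reject H₀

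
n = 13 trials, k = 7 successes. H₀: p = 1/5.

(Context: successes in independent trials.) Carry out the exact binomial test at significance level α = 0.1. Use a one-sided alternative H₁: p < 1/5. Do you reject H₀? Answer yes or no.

reject H₀: no

Exact binomial: n=13, k=7, p₀=1/5=0.2000
P(X≤7) from Σ C(n,i)·p₀^i·(1−p₀)^(n−i)
p-value (one-sided, H₁ less) = 0.99875
At α=0.1: p ≥ α → fail to reject H₀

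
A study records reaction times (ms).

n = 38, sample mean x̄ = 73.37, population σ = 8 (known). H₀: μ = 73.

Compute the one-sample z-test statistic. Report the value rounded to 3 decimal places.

test statistic = 0.285

SE = σ/√n = 8/√38 = 1.2978
z = (x̄−μ₀)/SE = (73.37−73)/1.2978 = 0.2851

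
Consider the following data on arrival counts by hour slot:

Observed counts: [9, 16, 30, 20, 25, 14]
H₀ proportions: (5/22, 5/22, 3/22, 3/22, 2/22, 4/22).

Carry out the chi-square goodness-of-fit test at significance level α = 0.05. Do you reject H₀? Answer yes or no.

reject H₀: yes

n = 114; E_i = n·p_i = [25.91, 25.91, 15.55, 15.55, 10.36, 20.73]
χ² = (9−25.91)²/25.91 + (16−25.91)²/25.91 + (30−15.55)²/15.55 + (20−15.55)²/15.55 + (25−10.36)²/10.36 + (14−20.73)²/20.73 = 52.3959
df = 5
p-value (upper-tail) = 0.00000
At α=0.05: p < α → reject H₀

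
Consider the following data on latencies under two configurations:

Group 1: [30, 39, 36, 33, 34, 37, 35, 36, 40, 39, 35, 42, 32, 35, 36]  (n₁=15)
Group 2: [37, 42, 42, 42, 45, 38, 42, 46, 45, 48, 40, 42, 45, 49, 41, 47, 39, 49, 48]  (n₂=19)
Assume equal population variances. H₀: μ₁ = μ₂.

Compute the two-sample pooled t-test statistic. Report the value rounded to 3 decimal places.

test statistic = -6.316

x̄₁=35.933, s₁=3.150, n₁=15
x̄₂=43.526, s₂=3.717, n₂=19
s_p² = [14·3.150² + 18·3.717²]/32 = 12.1147
SE = √(s_p²·(1/15+1/19)) = 1.2022
t = (35.933−43.526)/1.2022 = -6.3160
df = 32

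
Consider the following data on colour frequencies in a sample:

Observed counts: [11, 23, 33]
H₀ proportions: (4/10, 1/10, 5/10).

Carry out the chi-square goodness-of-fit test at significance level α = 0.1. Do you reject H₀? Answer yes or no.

reject H₀: yes

n = 67; E_i = n·p_i = [26.80, 6.70, 33.50]
χ² = (11−26.80)²/26.80 + (23−6.70)²/6.70 + (33−33.50)²/33.50 = 48.9776
df = 2
p-value (upper-tail) = 0.00000
At α=0.1: p < α → reject H₀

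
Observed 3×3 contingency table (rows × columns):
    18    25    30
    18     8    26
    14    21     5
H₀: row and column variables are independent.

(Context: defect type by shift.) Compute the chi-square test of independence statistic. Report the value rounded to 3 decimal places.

Row totals [73, 52, 40], col totals [50, 54, 61], n=165
χ² = (18−22.12)²/22.12 + (25−23.89)²/23.89 + (30−26.99)²/26.99 + (18−15.76)²/15.76 + (8−17.02)²/17.02 + (26−19.22)²/19.22 + (14−12.12)²/12.12 + (21−13.09)²/13.09 + (5−14.79)²/14.79 = 20.1897
df = 4

test statistic = 20.190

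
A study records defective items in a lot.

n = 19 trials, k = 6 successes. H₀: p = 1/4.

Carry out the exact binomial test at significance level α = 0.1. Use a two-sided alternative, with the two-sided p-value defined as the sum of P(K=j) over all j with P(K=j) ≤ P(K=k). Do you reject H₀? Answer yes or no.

Exact binomial: n=19, k=6, p₀=1/4=0.2500
P(X=j) = C(n,j)·p₀^j·(1−p₀)^(n−j); p = Σ P(X=j) over j with P(X=j) ≤ P(X=6)
p-value (two-sided) = 0.59534
At α=0.1: p ≥ α → fail to reject H₀

reject H₀: no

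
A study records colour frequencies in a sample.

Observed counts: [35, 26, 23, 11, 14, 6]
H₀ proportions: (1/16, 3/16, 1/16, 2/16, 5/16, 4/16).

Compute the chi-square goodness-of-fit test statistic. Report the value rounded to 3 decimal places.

n = 115; E_i = n·p_i = [7.19, 21.56, 7.19, 14.38, 35.94, 28.75]
χ² = (35−7.19)²/7.19 + (26−21.56)²/21.56 + (23−7.19)²/7.19 + (11−14.38)²/14.38 + (14−35.94)²/35.94 + (6−28.75)²/28.75 = 175.5090
df = 5

test statistic = 175.509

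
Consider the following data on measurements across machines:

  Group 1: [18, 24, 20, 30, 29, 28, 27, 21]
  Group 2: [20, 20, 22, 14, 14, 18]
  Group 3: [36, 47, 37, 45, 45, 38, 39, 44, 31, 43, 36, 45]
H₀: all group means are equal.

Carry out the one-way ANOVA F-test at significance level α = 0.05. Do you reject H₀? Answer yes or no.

reject H₀: yes

Group means [24.62, 18.00, 40.50], grand mean 30.423
SSB = Σnᵢ(x̄ᵢ−x̄)² = 2413.471; SSW = ΣΣ(x−x̄ᵢ)² = 472.875
MSB = 2413.471/2 = 1206.7356; MSW = 472.875/23 = 20.5598
F = MSB/MSW = 58.6940
df = (2, 23)
p-value (upper-tail) = 0.00000
At α=0.05: p < α → reject H₀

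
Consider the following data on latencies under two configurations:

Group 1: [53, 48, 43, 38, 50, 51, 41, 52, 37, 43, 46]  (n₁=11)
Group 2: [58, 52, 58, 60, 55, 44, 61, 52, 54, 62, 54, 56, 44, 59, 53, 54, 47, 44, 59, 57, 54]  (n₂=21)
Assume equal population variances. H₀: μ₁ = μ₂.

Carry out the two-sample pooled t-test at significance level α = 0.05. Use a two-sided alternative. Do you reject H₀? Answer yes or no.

x̄₁=45.636, s₁=5.626, n₁=11
x̄₂=54.143, s₂=5.489, n₂=21
s_p² = [10·5.626² + 20·5.489²]/30 = 30.6372
SE = √(s_p²·(1/11+1/21)) = 2.0601
t = (45.636−54.143)/2.0601 = -4.1291
df = 30
p-value (two-sided) = 0.00027
At α=0.05: p < α → reject H₀

reject H₀: yes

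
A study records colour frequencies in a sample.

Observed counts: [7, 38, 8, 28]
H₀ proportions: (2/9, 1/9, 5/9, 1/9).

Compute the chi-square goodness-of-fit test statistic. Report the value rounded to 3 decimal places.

n = 81; E_i = n·p_i = [18.00, 9.00, 45.00, 9.00]
χ² = (7−18.00)²/18.00 + (38−9.00)²/9.00 + (8−45.00)²/45.00 + (28−9.00)²/9.00 = 170.7000
df = 3

test statistic = 170.700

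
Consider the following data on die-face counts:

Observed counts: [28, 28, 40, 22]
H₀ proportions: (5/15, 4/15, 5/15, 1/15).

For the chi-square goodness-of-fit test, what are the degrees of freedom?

degrees of freedom = 3

df = k − 1 = 4 − 1 = 3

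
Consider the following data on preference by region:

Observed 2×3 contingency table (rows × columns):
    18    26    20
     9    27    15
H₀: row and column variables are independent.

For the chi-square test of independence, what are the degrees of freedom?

degrees of freedom = 2

df = (r−1)(c−1) = (2−1)·(3−1) = 2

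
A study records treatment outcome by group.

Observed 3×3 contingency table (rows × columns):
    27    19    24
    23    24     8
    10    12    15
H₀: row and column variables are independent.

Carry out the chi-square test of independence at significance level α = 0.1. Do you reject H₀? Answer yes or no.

reject H₀: yes

Row totals [70, 55, 37], col totals [60, 55, 47], n=162
χ² = (27−25.93)²/25.93 + (19−23.77)²/23.77 + (24−20.31)²/20.31 + (23−20.37)²/20.37 + (24−18.67)²/18.67 + (8−15.96)²/15.96 + (10−13.70)²/13.70 + (12−12.56)²/12.56 + (15−10.73)²/10.73 = 10.2189
df = 4
p-value (upper-tail) = 0.03690
At α=0.1: p < α → reject H₀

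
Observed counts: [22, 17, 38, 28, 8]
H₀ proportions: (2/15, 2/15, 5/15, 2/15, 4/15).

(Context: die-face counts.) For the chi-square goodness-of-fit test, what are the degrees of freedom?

degrees of freedom = 4

df = k − 1 = 5 − 1 = 4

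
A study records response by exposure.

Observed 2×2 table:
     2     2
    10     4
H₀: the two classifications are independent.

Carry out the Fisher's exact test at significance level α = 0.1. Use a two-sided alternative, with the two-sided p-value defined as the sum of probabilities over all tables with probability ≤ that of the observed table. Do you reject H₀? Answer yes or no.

Margins: r₁=4, r₂=14, c₁=12, c₂=6, n=18
p_obs = C(4,2)·C(14,10)/C(18,12); sum pmf over tables with pmf ≤ p_obs
p-value (two-sided) = 0.56863
At α=0.1: p ≥ α → fail to reject H₀

reject H₀: no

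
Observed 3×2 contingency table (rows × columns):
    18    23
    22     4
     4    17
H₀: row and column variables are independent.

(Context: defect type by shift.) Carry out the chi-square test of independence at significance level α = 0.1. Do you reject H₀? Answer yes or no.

reject H₀: yes

Row totals [41, 26, 21], col totals [44, 44], n=88
χ² = (18−20.50)²/20.50 + (23−20.50)²/20.50 + (22−13.00)²/13.00 + (4−13.00)²/13.00 + (4−10.50)²/10.50 + (17−10.50)²/10.50 = 21.1189
df = 2
p-value (upper-tail) = 0.00003
At α=0.1: p < α → reject H₀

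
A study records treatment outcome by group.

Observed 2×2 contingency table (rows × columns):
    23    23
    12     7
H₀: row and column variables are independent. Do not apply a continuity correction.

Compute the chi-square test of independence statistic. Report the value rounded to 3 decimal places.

Row totals [46, 19], col totals [35, 30], n=65
χ² = (23−24.77)²/24.77 + (23−21.23)²/21.23 + (12−10.23)²/10.23 + (7−8.77)²/8.77 = 0.9367
df = 1

test statistic = 0.937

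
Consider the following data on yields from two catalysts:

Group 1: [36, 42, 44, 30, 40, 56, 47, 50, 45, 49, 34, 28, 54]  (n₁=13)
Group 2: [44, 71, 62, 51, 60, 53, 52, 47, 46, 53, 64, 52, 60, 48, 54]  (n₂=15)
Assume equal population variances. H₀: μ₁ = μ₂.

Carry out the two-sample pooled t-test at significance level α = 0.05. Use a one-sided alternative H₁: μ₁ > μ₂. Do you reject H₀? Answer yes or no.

reject H₀: no

x̄₁=42.692, s₁=8.798, n₁=13
x̄₂=54.467, s₂=7.511, n₂=15
s_p² = [12·8.798² + 14·7.511²]/26 = 66.0963
SE = √(s_p²·(1/13+1/15)) = 3.0807
t = (42.692−54.467)/3.0807 = -3.8220
df = 26
p-value (one-sided, H₁ greater) = 0.99963
At α=0.05: p ≥ α → fail to reject H₀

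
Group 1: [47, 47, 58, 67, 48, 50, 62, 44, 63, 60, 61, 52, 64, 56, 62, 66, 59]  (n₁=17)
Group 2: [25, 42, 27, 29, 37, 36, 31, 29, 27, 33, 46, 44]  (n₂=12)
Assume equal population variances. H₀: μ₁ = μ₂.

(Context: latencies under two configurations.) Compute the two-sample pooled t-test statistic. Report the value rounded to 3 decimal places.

x̄₁=56.824, s₁=7.376, n₁=17
x̄₂=33.833, s₂=7.133, n₂=12
s_p² = [16·7.376² + 11·7.133²]/27 = 52.9680
SE = √(s_p²·(1/17+1/12)) = 2.7440
t = (56.824−33.833)/2.7440 = 8.3782
df = 27

test statistic = 8.378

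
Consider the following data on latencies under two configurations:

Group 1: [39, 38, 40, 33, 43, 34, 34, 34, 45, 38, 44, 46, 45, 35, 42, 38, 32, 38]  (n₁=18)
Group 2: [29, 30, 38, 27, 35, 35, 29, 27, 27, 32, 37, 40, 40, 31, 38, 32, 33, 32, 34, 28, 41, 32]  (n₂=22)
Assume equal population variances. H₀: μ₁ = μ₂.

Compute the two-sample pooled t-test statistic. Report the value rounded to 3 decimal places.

x̄₁=38.778, s₁=4.545, n₁=18
x̄₂=33.045, s₂=4.467, n₂=22
s_p² = [17·4.545² + 21·4.467²]/38 = 20.2649
SE = √(s_p²·(1/18+1/22)) = 1.4307
t = (38.778−33.045)/1.4307 = 4.0066
df = 38

test statistic = 4.007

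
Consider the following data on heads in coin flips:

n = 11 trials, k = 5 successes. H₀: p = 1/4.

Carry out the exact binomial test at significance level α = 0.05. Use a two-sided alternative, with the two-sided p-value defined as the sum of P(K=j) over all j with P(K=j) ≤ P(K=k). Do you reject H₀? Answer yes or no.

Exact binomial: n=11, k=5, p₀=1/4=0.2500
P(X=j) = C(n,j)·p₀^j·(1−p₀)^(n−j); p = Σ P(X=j) over j with P(X=j) ≤ P(X=5)
p-value (two-sided) = 0.15686
At α=0.05: p ≥ α → fail to reject H₀

reject H₀: no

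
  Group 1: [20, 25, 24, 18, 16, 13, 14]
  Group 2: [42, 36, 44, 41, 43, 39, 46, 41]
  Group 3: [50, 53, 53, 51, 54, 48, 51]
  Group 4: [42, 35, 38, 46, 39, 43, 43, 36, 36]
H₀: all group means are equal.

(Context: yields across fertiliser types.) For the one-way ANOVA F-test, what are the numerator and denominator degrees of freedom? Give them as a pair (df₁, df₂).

k = 4 groups, N = 31 total
df = (k−1, N−k) = (4−1, 31−4) = (3, 27)

degrees of freedom = [3, 27]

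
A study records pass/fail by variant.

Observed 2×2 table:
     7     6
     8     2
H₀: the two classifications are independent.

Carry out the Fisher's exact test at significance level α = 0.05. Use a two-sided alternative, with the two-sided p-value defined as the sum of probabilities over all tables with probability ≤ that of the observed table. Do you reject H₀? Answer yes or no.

Margins: r₁=13, r₂=10, c₁=15, c₂=8, n=23
p_obs = C(13,7)·C(10,8)/C(23,15); sum pmf over tables with pmf ≤ p_obs
p-value (two-sided) = 0.37879
At α=0.05: p ≥ α → fail to reject H₀

reject H₀: no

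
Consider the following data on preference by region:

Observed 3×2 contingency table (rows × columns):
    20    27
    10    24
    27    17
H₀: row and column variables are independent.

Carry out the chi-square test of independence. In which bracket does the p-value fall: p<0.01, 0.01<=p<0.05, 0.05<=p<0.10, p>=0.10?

p-value bracket: 0.01<=p<0.05

Row totals [47, 34, 44], col totals [57, 68], n=125
χ² = (20−21.43)²/21.43 + (27−25.57)²/25.57 + (10−15.50)²/15.50 + (24−18.50)²/18.50 + (27−20.06)²/20.06 + (17−23.94)²/23.94 = 8.1753
df = 2
p-value (upper-tail) = 0.01678
→ bracket: 0.01<=p<0.05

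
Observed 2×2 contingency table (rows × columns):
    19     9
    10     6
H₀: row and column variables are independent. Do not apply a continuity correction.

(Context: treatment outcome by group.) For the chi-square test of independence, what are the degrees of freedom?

df = (r−1)(c−1) = (2−1)·(2−1) = 1

degrees of freedom = 1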